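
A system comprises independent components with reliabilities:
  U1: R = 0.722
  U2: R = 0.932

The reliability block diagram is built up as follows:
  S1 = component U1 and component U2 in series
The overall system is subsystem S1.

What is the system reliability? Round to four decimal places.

0.6729

Series (U1 and U2): 0.722000 × 0.932000 = 0.6729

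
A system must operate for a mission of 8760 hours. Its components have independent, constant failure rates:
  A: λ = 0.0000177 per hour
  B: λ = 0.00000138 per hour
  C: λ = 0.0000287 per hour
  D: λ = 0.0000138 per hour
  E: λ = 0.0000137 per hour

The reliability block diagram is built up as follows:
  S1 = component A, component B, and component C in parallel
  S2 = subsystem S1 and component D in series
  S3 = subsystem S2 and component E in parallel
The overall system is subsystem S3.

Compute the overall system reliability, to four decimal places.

R(A) = exp(−0.0000177 × 8760) = 0.856371
R(B) = exp(−0.00000138 × 8760) = 0.987984
R(C) = exp(−0.0000287 × 8760) = 0.777702
R(D) = exp(−0.0000138 × 8760) = 0.886133
R(E) = exp(−0.0000137 × 8760) = 0.886910
Parallel (A, B, and C): 1 − (1 − 0.856371)(1 − 0.987984)(1 − 0.777702) = 0.999616
Series ([0.999616] and D): 0.999616 × 0.886133 = 0.885793
Parallel ([0.885793] and E): 1 − (1 − 0.885793)(1 − 0.886910) = 0.9871

0.9871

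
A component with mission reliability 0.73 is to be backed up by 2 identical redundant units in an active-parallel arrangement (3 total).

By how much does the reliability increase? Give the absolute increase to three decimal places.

0.250

R_before = 0.73
R_after = 1 − (1 − 0.73)^3 = 0.980
ΔR = 0.980 − 0.73 = 0.250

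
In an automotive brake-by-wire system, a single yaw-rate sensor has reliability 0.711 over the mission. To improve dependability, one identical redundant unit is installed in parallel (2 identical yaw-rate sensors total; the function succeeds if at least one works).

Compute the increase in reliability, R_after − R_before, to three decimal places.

0.205

R_before = 0.711
R_after = 1 − (1 − 0.711)^2 = 0.916
ΔR = 0.916 − 0.711 = 0.205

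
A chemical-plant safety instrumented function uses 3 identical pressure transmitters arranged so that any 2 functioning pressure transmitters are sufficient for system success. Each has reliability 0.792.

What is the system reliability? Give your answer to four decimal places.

R = Σ_{i=2}^{3} C(3,i) p^i (1−p)^{3−i} with p = 0.792
C(3,2)·0.792^2·0.208^1 = 0.391413
C(3,3)·0.792^3·0.208^0 = 0.496793
Sum = 0.8882

0.8882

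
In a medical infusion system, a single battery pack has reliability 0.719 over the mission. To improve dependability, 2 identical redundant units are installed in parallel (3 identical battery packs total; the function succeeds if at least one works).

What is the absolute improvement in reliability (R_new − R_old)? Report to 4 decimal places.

R_before = 0.719
R_after = 1 − (1 − 0.719)^3 = 0.9778
ΔR = 0.9778 − 0.719 = 0.2588

0.2588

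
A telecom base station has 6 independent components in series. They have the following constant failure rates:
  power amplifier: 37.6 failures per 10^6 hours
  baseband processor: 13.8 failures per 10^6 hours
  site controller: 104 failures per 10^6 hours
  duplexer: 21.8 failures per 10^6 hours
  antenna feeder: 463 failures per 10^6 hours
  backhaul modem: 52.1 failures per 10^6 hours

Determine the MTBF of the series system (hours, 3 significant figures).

Series of exponential components: λ_sys = Σ λ_i
λ_sys = 0.0000376 + 0.0000138 + 0.000104 + 0.0000218 + 0.000463 + 0.0000521 = 6.9230e-04 /h
MTBF = 1 / λ_sys = 1440 h

1440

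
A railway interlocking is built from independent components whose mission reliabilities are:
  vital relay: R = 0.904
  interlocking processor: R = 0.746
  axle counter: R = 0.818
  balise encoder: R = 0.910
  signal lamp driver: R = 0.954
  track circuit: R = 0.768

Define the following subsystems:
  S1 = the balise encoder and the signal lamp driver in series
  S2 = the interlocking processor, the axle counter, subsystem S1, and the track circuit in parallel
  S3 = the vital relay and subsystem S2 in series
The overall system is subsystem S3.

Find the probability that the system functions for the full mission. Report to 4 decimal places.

Series (balise encoder and signal lamp driver): 0.910000 × 0.954000 = 0.868140
Parallel (interlocking processor, axle counter, [0.868140], and track circuit): 1 − (1 − 0.746000)(1 − 0.818000)(1 − 0.868140)(1 − 0.768000) = 0.998586
Series (vital relay and [0.998586]): 0.904000 × 0.998586 = 0.9027

0.9027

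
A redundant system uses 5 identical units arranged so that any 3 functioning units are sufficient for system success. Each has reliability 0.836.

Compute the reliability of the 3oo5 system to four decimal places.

R = Σ_{i=3}^{5} C(5,i) p^i (1−p)^{5−i} with p = 0.836
C(5,3)·0.836^3·0.164^2 = 0.157147
C(5,4)·0.836^4·0.164^1 = 0.400534
C(5,5)·0.836^5·0.164^0 = 0.408349
Sum = 0.9660

0.9660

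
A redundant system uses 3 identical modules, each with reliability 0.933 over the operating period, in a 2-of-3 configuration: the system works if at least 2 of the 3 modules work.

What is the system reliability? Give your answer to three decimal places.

R = Σ_{i=2}^{3} C(3,i) p^i (1−p)^{3−i} with p = 0.933
C(3,2)·0.933^2·0.067^1 = 0.17497
C(3,3)·0.933^3·0.067^0 = 0.81217
Sum = 0.987

0.987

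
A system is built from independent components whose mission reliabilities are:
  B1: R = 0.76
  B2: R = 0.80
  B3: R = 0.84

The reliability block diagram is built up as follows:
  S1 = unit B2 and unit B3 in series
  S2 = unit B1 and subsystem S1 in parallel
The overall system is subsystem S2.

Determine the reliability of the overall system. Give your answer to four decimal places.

Series (B2 and B3): 0.800000 × 0.840000 = 0.672000
Parallel (B1 and [0.672000]): 1 − (1 − 0.760000)(1 − 0.672000) = 0.9213

0.9213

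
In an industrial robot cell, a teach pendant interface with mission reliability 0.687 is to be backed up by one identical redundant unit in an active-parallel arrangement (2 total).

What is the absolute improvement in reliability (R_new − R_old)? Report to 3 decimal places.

0.215

R_before = 0.687
R_after = 1 − (1 − 0.687)^2 = 0.902
ΔR = 0.902 − 0.687 = 0.215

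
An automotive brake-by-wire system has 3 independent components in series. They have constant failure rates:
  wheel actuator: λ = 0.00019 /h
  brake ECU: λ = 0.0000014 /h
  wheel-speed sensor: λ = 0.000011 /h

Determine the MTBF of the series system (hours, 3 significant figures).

Series of exponential components: λ_sys = Σ λ_i
λ_sys = 0.00019 + 0.0000014 + 0.000011 = 2.0240e-04 /h
MTBF = 1 / λ_sys = 4940 h

4940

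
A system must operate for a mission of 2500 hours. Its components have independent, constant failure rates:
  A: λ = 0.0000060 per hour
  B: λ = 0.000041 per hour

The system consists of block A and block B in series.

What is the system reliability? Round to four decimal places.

0.8891

R(A) = exp(−0.0000060 × 2500) = 0.985112
R(B) = exp(−0.000041 × 2500) = 0.902578
Series (A and B): 0.985112 × 0.902578 = 0.8891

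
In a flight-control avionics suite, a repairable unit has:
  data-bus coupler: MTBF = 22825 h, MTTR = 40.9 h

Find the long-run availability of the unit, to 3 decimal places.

A(data-bus coupler) = MTBF/(MTBF+MTTR) = 22825/(22825+40.9) = 0.998

0.998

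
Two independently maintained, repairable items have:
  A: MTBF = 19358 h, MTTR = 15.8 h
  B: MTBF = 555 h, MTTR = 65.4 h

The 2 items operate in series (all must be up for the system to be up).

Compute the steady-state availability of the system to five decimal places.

A(A) = MTBF/(MTBF+MTTR) = 19358/(19358+15.8) = 0.999184
A(B) = MTBF/(MTBF+MTTR) = 555/(555+65.4) = 0.894584
Series availability: 0.999184 × 0.894584 = 0.89385

0.89385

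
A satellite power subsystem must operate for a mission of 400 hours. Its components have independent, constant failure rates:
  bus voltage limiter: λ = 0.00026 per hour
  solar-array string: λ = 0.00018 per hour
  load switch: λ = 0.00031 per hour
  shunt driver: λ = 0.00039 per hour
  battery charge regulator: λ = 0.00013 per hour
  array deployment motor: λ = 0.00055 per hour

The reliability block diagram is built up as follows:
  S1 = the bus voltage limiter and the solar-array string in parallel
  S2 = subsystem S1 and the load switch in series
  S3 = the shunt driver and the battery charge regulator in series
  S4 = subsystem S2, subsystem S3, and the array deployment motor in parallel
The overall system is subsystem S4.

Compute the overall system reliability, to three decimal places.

0.995

R(bus voltage limiter) = exp(−0.00026 × 400) = 0.90123
R(solar-array string) = exp(−0.00018 × 400) = 0.93053
R(load switch) = exp(−0.00031 × 400) = 0.88338
R(shunt driver) = exp(−0.00039 × 400) = 0.85556
R(battery charge regulator) = exp(−0.00013 × 400) = 0.94933
R(array deployment motor) = exp(−0.00055 × 400) = 0.80252
Parallel (bus voltage limiter and solar-array string): 1 − (1 − 0.90123)(1 − 0.93053) = 0.99314
Series ([0.99314] and load switch): 0.99314 × 0.88338 = 0.87732
Series (shunt driver and battery charge regulator): 0.85556 × 0.94933 = 0.81221
Parallel ([0.87732], [0.81221], and array deployment motor): 1 − (1 − 0.87732)(1 − 0.81221)(1 − 0.80252) = 0.995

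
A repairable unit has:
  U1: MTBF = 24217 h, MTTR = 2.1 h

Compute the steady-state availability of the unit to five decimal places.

A(U1) = MTBF/(MTBF+MTTR) = 24217/(24217+2.1) = 0.99991

0.99991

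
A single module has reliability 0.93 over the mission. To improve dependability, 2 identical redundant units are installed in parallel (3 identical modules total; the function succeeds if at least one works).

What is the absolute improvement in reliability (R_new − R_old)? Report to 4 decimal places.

R_before = 0.93
R_after = 1 − (1 − 0.93)^3 = 0.9997
ΔR = 0.9997 − 0.93 = 0.0697

0.0697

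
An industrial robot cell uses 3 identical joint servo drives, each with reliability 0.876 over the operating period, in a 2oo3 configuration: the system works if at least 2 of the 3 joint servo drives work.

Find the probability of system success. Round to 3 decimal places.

R = Σ_{i=2}^{3} C(3,i) p^i (1−p)^{3−i} with p = 0.876
C(3,2)·0.876^2·0.124^1 = 0.28546
C(3,3)·0.876^3·0.124^0 = 0.67222
Sum = 0.958

0.958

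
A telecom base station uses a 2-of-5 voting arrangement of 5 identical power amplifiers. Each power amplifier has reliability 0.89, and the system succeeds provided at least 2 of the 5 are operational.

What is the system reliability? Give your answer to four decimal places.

R = Σ_{i=2}^{5} C(5,i) p^i (1−p)^{5−i} with p = 0.89
C(5,2)·0.89^2·0.11^3 = 0.010543
C(5,3)·0.89^3·0.11^2 = 0.085301
C(5,4)·0.89^4·0.11^1 = 0.345082
C(5,5)·0.89^5·0.11^0 = 0.558406
Sum = 0.9993

0.9993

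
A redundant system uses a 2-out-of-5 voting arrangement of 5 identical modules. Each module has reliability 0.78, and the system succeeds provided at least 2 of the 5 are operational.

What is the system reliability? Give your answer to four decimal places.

R = Σ_{i=2}^{5} C(5,i) p^i (1−p)^{5−i} with p = 0.78
C(5,2)·0.78^2·0.22^3 = 0.064782
C(5,3)·0.78^3·0.22^2 = 0.229683
C(5,4)·0.78^4·0.22^1 = 0.407166
C(5,5)·0.78^5·0.22^0 = 0.288717
Sum = 0.9903

0.9903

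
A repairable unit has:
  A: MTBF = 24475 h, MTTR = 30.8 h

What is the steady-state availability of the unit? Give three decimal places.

A(A) = MTBF/(MTBF+MTTR) = 24475/(24475+30.8) = 0.999

0.999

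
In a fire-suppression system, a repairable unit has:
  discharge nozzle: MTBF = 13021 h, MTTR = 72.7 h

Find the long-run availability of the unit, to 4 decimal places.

A(discharge nozzle) = MTBF/(MTBF+MTTR) = 13021/(13021+72.7) = 0.9944

0.9944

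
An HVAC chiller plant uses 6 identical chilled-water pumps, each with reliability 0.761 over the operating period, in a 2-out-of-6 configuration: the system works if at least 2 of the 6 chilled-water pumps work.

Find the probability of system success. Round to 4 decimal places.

0.9963

R = Σ_{i=2}^{6} C(6,i) p^i (1−p)^{6−i} with p = 0.761
C(6,2)·0.761^2·0.239^4 = 0.028343
C(6,3)·0.761^3·0.239^3 = 0.120331
C(6,4)·0.761^4·0.239^2 = 0.287360
C(6,5)·0.761^5·0.239^1 = 0.365993
C(6,6)·0.761^6·0.239^0 = 0.194226
Sum = 0.9963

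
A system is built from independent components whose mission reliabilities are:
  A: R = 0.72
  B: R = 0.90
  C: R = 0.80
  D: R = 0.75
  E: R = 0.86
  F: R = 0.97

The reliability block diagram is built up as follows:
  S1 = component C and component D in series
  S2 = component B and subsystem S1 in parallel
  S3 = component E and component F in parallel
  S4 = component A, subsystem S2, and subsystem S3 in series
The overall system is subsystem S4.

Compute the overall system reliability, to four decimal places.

Series (C and D): 0.800000 × 0.750000 = 0.600000
Parallel (B and [0.600000]): 1 − (1 − 0.900000)(1 − 0.600000) = 0.960000
Parallel (E and F): 1 − (1 − 0.860000)(1 − 0.970000) = 0.995800
Series (A, [0.960000], and [0.995800]): 0.720000 × 0.960000 × 0.995800 = 0.6883

0.6883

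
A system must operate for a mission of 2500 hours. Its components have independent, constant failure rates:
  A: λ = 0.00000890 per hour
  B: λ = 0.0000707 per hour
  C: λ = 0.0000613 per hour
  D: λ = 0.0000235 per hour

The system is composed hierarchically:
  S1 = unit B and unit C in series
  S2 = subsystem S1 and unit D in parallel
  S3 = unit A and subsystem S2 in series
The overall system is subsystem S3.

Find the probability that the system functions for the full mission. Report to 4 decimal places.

0.9623

R(A) = exp(−0.00000890 × 2500) = 0.977996
R(B) = exp(−0.0000707 × 2500) = 0.837989
R(C) = exp(−0.0000613 × 2500) = 0.857915
R(D) = exp(−0.0000235 × 2500) = 0.942942
Series (B and C): 0.837989 × 0.857915 = 0.718923
Parallel ([0.718923] and D): 1 − (1 − 0.718923)(1 − 0.942942) = 0.983962
Series (A and [0.983962]): 0.977996 × 0.983962 = 0.9623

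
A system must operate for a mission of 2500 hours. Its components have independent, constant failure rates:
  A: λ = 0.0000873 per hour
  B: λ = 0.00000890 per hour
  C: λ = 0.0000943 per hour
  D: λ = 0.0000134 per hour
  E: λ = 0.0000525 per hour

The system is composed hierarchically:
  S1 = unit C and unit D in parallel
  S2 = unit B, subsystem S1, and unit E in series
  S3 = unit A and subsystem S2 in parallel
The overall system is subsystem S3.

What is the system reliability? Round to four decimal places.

0.9709

R(A) = exp(−0.0000873 × 2500) = 0.803924
R(B) = exp(−0.00000890 × 2500) = 0.977996
R(C) = exp(−0.0000943 × 2500) = 0.789978
R(D) = exp(−0.0000134 × 2500) = 0.967055
R(E) = exp(−0.0000525 × 2500) = 0.876998
Parallel (C and D): 1 − (1 − 0.789978)(1 − 0.967055) = 0.993081
Series (B, [0.993081], and E): 0.977996 × 0.993081 × 0.876998 = 0.851766
Parallel (A and [0.851766]): 1 − (1 − 0.803924)(1 − 0.851766) = 0.9709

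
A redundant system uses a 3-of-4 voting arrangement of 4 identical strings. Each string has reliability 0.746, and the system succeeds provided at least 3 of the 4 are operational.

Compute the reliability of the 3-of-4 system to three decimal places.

R = Σ_{i=3}^{4} C(4,i) p^i (1−p)^{4−i} with p = 0.746
C(4,3)·0.746^3·0.254^1 = 0.42180
C(4,4)·0.746^4·0.254^0 = 0.30971
Sum = 0.732

0.732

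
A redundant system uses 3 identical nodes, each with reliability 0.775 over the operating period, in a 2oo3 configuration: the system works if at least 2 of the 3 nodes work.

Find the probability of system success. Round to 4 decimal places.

R = Σ_{i=2}^{3} C(3,i) p^i (1−p)^{3−i} with p = 0.775
C(3,2)·0.775^2·0.225^1 = 0.405422
C(3,3)·0.775^3·0.225^0 = 0.465484
Sum = 0.8709

0.8709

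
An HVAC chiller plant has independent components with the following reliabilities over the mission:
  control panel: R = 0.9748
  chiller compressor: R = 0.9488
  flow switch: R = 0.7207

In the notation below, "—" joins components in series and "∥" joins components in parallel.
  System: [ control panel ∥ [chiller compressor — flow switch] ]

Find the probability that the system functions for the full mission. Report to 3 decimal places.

0.992

Series (chiller compressor and flow switch): 0.94880 × 0.72070 = 0.68380
Parallel (control panel and [0.68380]): 1 − (1 − 0.97480)(1 − 0.68380) = 0.992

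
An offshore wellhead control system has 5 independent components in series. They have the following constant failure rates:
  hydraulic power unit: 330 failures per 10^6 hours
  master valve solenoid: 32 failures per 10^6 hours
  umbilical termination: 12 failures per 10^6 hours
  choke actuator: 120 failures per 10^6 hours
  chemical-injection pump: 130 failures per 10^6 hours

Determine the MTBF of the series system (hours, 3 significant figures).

Series of exponential components: λ_sys = Σ λ_i
λ_sys = 0.00033 + 0.000032 + 0.000012 + 0.00012 + 0.00013 = 6.2400e-04 /h
MTBF = 1 / λ_sys = 1600 h

1600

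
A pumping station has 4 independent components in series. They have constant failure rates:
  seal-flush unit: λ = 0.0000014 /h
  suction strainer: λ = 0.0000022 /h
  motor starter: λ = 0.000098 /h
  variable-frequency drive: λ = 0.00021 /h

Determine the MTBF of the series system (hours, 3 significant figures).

3210

Series of exponential components: λ_sys = Σ λ_i
λ_sys = 0.0000014 + 0.0000022 + 0.000098 + 0.00021 = 3.1160e-04 /h
MTBF = 1 / λ_sys = 3210 h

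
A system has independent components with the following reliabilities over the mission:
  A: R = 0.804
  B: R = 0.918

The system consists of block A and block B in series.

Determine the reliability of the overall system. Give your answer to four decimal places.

0.7381

Series (A and B): 0.804000 × 0.918000 = 0.7381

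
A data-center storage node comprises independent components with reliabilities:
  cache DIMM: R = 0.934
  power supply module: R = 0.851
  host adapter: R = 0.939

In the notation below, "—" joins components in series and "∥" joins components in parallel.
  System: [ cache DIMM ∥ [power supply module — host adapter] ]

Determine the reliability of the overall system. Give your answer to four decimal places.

0.9867

Series (power supply module and host adapter): 0.851000 × 0.939000 = 0.799089
Parallel (cache DIMM and [0.799089]): 1 − (1 − 0.934000)(1 − 0.799089) = 0.9867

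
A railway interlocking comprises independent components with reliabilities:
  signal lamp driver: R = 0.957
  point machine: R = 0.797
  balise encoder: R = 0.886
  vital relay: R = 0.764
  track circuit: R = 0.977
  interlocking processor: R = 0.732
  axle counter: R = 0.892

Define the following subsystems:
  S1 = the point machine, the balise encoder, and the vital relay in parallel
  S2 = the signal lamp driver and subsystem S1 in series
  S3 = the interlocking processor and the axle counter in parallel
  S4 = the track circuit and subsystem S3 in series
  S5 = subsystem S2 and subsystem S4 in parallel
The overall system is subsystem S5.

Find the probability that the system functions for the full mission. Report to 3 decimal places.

0.998

Parallel (point machine, balise encoder, and vital relay): 1 − (1 − 0.79700)(1 − 0.88600)(1 − 0.76400) = 0.99454
Series (signal lamp driver and [0.99454]): 0.95700 × 0.99454 = 0.95177
Parallel (interlocking processor and axle counter): 1 − (1 − 0.73200)(1 − 0.89200) = 0.97106
Series (track circuit and [0.97106]): 0.97700 × 0.97106 = 0.94873
Parallel ([0.95177] and [0.94873]): 1 − (1 − 0.95177)(1 − 0.94873) = 0.998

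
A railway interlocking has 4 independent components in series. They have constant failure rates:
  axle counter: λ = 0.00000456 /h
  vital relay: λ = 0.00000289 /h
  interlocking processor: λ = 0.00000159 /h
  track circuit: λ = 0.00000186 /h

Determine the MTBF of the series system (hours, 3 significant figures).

Series of exponential components: λ_sys = Σ λ_i
λ_sys = 0.00000456 + 0.00000289 + 0.00000159 + 0.00000186 = 1.0900e-05 /h
MTBF = 1 / λ_sys = 91700 h

91700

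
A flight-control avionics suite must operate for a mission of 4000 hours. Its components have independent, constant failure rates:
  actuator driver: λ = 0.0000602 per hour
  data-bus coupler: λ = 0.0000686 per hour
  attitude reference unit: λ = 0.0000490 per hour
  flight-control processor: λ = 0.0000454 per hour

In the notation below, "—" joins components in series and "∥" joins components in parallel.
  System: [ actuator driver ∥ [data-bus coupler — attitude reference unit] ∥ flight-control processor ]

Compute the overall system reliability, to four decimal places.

R(actuator driver) = exp(−0.0000602 × 4000) = 0.785999
R(data-bus coupler) = exp(−0.0000686 × 4000) = 0.760028
R(attitude reference unit) = exp(−0.0000490 × 4000) = 0.822012
R(flight-control processor) = exp(−0.0000454 × 4000) = 0.833935
Series (data-bus coupler and attitude reference unit): 0.760028 × 0.822012 = 0.624752
Parallel (actuator driver, [0.624752], and flight-control processor): 1 − (1 − 0.785999)(1 − 0.624752)(1 − 0.833935) = 0.9867

0.9867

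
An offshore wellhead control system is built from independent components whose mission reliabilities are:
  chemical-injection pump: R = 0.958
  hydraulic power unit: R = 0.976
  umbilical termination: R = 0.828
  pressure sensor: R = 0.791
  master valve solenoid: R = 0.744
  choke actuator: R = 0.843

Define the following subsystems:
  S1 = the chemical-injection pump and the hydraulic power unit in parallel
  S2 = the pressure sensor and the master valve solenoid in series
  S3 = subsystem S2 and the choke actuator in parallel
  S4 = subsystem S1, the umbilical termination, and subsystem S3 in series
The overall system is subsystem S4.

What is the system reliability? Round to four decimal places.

Parallel (chemical-injection pump and hydraulic power unit): 1 − (1 − 0.958000)(1 − 0.976000) = 0.998992
Series (pressure sensor and master valve solenoid): 0.791000 × 0.744000 = 0.588504
Parallel ([0.588504] and choke actuator): 1 − (1 − 0.588504)(1 − 0.843000) = 0.935395
Series ([0.998992], umbilical termination, and [0.935395]): 0.998992 × 0.828000 × 0.935395 = 0.7737

0.7737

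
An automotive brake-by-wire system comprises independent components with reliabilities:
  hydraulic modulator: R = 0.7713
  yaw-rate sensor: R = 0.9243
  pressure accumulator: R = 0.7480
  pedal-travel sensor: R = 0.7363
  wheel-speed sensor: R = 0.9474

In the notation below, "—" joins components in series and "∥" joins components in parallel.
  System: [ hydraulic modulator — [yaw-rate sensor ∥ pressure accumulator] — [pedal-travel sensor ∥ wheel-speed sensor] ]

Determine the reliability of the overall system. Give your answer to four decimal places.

0.7461

Parallel (yaw-rate sensor and pressure accumulator): 1 − (1 − 0.924300)(1 − 0.748000) = 0.980924
Parallel (pedal-travel sensor and wheel-speed sensor): 1 − (1 − 0.736300)(1 − 0.947400) = 0.986129
Series (hydraulic modulator, [0.980924], and [0.986129]): 0.771300 × 0.980924 × 0.986129 = 0.7461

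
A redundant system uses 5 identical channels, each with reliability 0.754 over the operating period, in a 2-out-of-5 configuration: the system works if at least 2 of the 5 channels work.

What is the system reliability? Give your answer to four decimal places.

0.9853

R = Σ_{i=2}^{5} C(5,i) p^i (1−p)^{5−i} with p = 0.754
C(5,2)·0.754^2·0.246^3 = 0.084635
C(5,3)·0.754^3·0.246^2 = 0.259409
C(5,4)·0.754^4·0.246^1 = 0.397549
C(5,5)·0.754^5·0.246^0 = 0.243701
Sum = 0.9853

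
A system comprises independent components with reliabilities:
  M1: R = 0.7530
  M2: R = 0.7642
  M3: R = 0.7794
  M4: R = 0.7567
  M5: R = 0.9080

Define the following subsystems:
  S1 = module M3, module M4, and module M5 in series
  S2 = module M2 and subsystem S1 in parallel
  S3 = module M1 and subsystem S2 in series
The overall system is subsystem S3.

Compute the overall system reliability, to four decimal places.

Series (M3, M4, and M5): 0.779400 × 0.756700 × 0.908000 = 0.535513
Parallel (M2 and [0.535513]): 1 − (1 − 0.764200)(1 − 0.535513) = 0.890474
Series (M1 and [0.890474]): 0.753000 × 0.890474 = 0.6705

0.6705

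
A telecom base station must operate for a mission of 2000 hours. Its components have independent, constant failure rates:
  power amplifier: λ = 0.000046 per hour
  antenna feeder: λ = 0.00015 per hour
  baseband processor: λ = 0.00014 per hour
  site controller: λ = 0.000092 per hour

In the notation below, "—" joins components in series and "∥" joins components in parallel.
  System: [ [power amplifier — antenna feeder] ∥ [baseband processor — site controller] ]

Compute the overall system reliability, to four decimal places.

0.8796

R(power amplifier) = exp(−0.000046 × 2000) = 0.912105
R(antenna feeder) = exp(−0.00015 × 2000) = 0.740818
R(baseband processor) = exp(−0.00014 × 2000) = 0.755784
R(site controller) = exp(−0.000092 × 2000) = 0.831936
Series (power amplifier and antenna feeder): 0.912105 × 0.740818 = 0.675704
Series (baseband processor and site controller): 0.755784 × 0.831936 = 0.628764
Parallel ([0.675704] and [0.628764]): 1 − (1 − 0.675704)(1 − 0.628764) = 0.8796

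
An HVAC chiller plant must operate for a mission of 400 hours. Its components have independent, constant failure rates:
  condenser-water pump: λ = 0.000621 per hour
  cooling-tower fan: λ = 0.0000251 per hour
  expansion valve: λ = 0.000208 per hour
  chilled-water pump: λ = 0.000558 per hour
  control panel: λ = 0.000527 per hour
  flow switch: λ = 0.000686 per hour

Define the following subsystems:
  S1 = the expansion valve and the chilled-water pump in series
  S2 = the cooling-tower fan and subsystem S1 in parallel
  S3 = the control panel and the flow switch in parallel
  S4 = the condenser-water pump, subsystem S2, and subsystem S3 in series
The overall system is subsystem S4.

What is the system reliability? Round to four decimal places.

0.7425

R(condenser-water pump) = exp(−0.000621 × 400) = 0.780048
R(cooling-tower fan) = exp(−0.0000251 × 400) = 0.990010
R(expansion valve) = exp(−0.000208 × 400) = 0.920167
R(chilled-water pump) = exp(−0.000558 × 400) = 0.799955
R(control panel) = exp(−0.000527 × 400) = 0.809936
R(flow switch) = exp(−0.000686 × 400) = 0.760028
Series (expansion valve and chilled-water pump): 0.920167 × 0.799955 = 0.736092
Parallel (cooling-tower fan and [0.736092]): 1 − (1 − 0.990010)(1 − 0.736092) = 0.997364
Parallel (control panel and flow switch): 1 − (1 − 0.809936)(1 − 0.760028) = 0.954390
Series (condenser-water pump, [0.997364], and [0.954390]): 0.780048 × 0.997364 × 0.954390 = 0.7425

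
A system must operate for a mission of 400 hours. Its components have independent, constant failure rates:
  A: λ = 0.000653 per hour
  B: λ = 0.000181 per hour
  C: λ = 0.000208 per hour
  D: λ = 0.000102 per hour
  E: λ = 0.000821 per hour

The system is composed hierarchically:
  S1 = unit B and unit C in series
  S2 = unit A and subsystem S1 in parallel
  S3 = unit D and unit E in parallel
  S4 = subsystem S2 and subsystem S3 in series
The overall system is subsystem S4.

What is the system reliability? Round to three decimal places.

R(A) = exp(−0.000653 × 400) = 0.77013
R(B) = exp(−0.000181 × 400) = 0.93016
R(C) = exp(−0.000208 × 400) = 0.92017
R(D) = exp(−0.000102 × 400) = 0.96002
R(E) = exp(−0.000821 × 400) = 0.72007
Series (B and C): 0.93016 × 0.92017 = 0.85591
Parallel (A and [0.85591]): 1 − (1 − 0.77013)(1 − 0.85591) = 0.96688
Parallel (D and E): 1 − (1 − 0.96002)(1 − 0.72007) = 0.98881
Series ([0.96688] and [0.98881]): 0.96688 × 0.98881 = 0.956

0.956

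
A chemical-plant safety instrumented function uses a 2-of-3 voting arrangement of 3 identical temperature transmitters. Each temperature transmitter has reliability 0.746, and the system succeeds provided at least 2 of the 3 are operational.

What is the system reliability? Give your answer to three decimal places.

0.839

R = Σ_{i=2}^{3} C(3,i) p^i (1−p)^{3−i} with p = 0.746
C(3,2)·0.746^2·0.254^1 = 0.42407
C(3,3)·0.746^3·0.254^0 = 0.41516
Sum = 0.839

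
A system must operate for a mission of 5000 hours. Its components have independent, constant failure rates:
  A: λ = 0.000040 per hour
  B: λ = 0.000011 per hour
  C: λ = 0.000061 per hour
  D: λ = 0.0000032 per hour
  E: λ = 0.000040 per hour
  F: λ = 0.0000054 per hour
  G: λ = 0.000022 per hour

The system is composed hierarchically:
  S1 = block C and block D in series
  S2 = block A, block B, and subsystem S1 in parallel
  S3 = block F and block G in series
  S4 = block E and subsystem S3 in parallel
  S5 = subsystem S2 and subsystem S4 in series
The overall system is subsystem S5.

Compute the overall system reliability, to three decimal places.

R(A) = exp(−0.000040 × 5000) = 0.81873
R(B) = exp(−0.000011 × 5000) = 0.94649
R(C) = exp(−0.000061 × 5000) = 0.73712
R(D) = exp(−0.0000032 × 5000) = 0.98413
R(E) = exp(−0.000040 × 5000) = 0.81873
R(F) = exp(−0.0000054 × 5000) = 0.97336
R(G) = exp(−0.000022 × 5000) = 0.89583
Series (C and D): 0.73712 × 0.98413 = 0.72542
Parallel (A, B, and [0.72542]): 1 − (1 − 0.81873)(1 − 0.94649)(1 − 0.72542) = 0.99734
Series (F and G): 0.97336 × 0.89583 = 0.87197
Parallel (E and [0.87197]): 1 − (1 − 0.81873)(1 − 0.87197) = 0.97679
Series ([0.99734] and [0.97679]): 0.99734 × 0.97679 = 0.974

0.974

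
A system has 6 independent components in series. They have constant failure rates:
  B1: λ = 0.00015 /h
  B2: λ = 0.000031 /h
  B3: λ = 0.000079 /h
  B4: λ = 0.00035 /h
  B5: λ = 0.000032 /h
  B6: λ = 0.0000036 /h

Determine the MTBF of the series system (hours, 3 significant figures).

1550

Series of exponential components: λ_sys = Σ λ_i
λ_sys = 0.00015 + 0.000031 + 0.000079 + 0.00035 + 0.000032 + 0.0000036 = 6.4560e-04 /h
MTBF = 1 / λ_sys = 1550 h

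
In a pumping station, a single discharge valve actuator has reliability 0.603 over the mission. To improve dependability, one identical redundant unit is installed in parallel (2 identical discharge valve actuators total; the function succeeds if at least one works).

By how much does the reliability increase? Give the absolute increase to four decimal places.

0.2394

R_before = 0.603
R_after = 1 − (1 − 0.603)^2 = 0.8424
ΔR = 0.8424 − 0.603 = 0.2394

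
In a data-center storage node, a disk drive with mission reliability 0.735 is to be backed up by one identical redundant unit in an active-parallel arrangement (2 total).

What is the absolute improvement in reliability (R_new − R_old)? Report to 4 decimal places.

R_before = 0.735
R_after = 1 − (1 − 0.735)^2 = 0.9298
ΔR = 0.9298 − 0.735 = 0.1948

0.1948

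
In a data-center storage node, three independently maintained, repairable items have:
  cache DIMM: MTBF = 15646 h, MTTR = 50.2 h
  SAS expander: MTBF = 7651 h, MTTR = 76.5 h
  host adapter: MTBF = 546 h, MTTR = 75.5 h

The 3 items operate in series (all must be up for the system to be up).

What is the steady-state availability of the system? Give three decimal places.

0.867

A(cache DIMM) = MTBF/(MTBF+MTTR) = 15646/(15646+50.2) = 0.996802
A(SAS expander) = MTBF/(MTBF+MTTR) = 7651/(7651+76.5) = 0.990100
A(host adapter) = MTBF/(MTBF+MTTR) = 546/(546+75.5) = 0.878520
Series availability: 0.996802 × 0.990100 × 0.878520 = 0.867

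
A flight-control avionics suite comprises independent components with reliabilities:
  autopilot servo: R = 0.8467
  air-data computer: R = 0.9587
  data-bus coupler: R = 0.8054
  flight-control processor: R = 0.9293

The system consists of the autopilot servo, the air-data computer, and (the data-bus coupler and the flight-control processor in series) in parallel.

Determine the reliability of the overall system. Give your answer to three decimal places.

Series (data-bus coupler and flight-control processor): 0.80540 × 0.92930 = 0.74846
Parallel (autopilot servo, air-data computer, and [0.74846]): 1 − (1 − 0.84670)(1 − 0.95870)(1 − 0.74846) = 0.998

0.998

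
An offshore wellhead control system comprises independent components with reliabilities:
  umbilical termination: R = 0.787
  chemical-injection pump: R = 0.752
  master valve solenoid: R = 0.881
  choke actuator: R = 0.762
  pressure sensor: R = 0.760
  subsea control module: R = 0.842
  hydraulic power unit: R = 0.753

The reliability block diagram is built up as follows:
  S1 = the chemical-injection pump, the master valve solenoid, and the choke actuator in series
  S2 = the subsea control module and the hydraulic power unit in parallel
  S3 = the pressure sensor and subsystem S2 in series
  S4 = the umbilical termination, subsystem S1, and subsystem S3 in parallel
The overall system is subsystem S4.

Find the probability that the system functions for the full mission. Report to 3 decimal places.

0.972

Series (chemical-injection pump, master valve solenoid, and choke actuator): 0.75200 × 0.88100 × 0.76200 = 0.50483
Parallel (subsea control module and hydraulic power unit): 1 − (1 − 0.84200)(1 − 0.75300) = 0.96097
Series (pressure sensor and [0.96097]): 0.76000 × 0.96097 = 0.73034
Parallel (umbilical termination, [0.50483], and [0.73034]): 1 − (1 − 0.78700)(1 − 0.50483)(1 − 0.73034) = 0.972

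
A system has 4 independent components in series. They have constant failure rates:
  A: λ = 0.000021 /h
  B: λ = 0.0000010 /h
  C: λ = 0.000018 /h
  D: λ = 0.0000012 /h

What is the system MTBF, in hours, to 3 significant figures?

Series of exponential components: λ_sys = Σ λ_i
λ_sys = 0.000021 + 0.0000010 + 0.000018 + 0.0000012 = 4.1200e-05 /h
MTBF = 1 / λ_sys = 24300 h

24300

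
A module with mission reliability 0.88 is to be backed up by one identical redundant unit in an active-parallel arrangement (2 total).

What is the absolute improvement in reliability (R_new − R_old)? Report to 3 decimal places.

R_before = 0.88
R_after = 1 − (1 − 0.88)^2 = 0.986
ΔR = 0.986 − 0.88 = 0.106

0.106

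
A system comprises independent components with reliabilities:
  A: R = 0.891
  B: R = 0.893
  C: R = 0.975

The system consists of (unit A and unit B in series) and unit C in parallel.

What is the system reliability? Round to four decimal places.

Series (A and B): 0.891000 × 0.893000 = 0.795663
Parallel ([0.795663] and C): 1 − (1 − 0.795663)(1 − 0.975000) = 0.9949

0.9949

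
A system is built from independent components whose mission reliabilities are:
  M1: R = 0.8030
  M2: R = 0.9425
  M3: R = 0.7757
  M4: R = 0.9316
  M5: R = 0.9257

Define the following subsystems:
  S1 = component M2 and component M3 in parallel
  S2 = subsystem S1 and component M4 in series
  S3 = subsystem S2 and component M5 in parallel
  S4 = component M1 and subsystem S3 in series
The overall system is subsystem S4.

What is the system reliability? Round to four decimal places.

0.7982

Parallel (M2 and M3): 1 − (1 − 0.942500)(1 − 0.775700) = 0.987103
Series ([0.987103] and M4): 0.987103 × 0.931600 = 0.919585
Parallel ([0.919585] and M5): 1 − (1 − 0.919585)(1 − 0.925700) = 0.994025
Series (M1 and [0.994025]): 0.803000 × 0.994025 = 0.7982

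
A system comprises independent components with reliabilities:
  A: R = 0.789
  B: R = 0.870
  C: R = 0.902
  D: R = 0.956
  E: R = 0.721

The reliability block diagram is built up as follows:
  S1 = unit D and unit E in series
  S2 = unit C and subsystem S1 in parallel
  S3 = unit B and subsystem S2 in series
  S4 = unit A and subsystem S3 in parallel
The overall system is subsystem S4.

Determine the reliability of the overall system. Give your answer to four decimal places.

0.9670

Series (D and E): 0.956000 × 0.721000 = 0.689276
Parallel (C and [0.689276]): 1 − (1 − 0.902000)(1 − 0.689276) = 0.969549
Series (B and [0.969549]): 0.870000 × 0.969549 = 0.843508
Parallel (A and [0.843508]): 1 − (1 − 0.789000)(1 − 0.843508) = 0.9670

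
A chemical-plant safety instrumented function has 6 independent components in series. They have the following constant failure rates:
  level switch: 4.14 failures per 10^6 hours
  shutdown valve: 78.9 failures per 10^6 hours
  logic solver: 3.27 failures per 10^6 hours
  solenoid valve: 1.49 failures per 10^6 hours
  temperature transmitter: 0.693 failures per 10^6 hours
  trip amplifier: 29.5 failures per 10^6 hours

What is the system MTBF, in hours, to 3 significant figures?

8480

Series of exponential components: λ_sys = Σ λ_i
λ_sys = 0.00000414 + 0.0000789 + 0.00000327 + 0.00000149 + 0.000000693 + 0.0000295 = 1.1799e-04 /h
MTBF = 1 / λ_sys = 8480 h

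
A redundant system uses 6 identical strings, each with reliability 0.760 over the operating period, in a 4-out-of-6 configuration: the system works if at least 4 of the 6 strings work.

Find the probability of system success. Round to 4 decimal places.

R = Σ_{i=4}^{6} C(6,i) p^i (1−p)^{6−i} with p = 0.760
C(6,4)·0.760^4·0.240^2 = 0.288249
C(6,5)·0.760^5·0.240^1 = 0.365116
C(6,6)·0.760^6·0.240^0 = 0.192700
Sum = 0.8461

0.8461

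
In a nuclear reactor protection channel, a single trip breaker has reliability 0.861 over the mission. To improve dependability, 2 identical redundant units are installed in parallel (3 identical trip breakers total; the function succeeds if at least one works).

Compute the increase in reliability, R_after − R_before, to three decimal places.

0.136

R_before = 0.861
R_after = 1 − (1 − 0.861)^3 = 0.997
ΔR = 0.997 − 0.861 = 0.136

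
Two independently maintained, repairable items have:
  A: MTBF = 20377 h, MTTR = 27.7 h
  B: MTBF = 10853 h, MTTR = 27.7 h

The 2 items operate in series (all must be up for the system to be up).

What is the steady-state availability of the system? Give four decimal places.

0.9961

A(A) = MTBF/(MTBF+MTTR) = 20377/(20377+27.7) = 0.998642
A(B) = MTBF/(MTBF+MTTR) = 10853/(10853+27.7) = 0.997454
Series availability: 0.998642 × 0.997454 = 0.9961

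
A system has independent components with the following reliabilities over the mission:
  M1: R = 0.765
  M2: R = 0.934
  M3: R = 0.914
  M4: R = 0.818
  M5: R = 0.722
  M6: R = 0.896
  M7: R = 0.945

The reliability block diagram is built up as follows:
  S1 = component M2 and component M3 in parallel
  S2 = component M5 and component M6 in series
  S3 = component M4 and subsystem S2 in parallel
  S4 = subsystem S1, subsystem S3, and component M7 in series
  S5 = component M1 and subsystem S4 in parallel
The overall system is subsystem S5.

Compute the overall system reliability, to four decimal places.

Parallel (M2 and M3): 1 − (1 − 0.934000)(1 − 0.914000) = 0.994324
Series (M5 and M6): 0.722000 × 0.896000 = 0.646912
Parallel (M4 and [0.646912]): 1 − (1 − 0.818000)(1 − 0.646912) = 0.935738
Series ([0.994324], [0.935738], and M7): 0.994324 × 0.935738 × 0.945000 = 0.879253
Parallel (M1 and [0.879253]): 1 − (1 − 0.765000)(1 − 0.879253) = 0.9716

0.9716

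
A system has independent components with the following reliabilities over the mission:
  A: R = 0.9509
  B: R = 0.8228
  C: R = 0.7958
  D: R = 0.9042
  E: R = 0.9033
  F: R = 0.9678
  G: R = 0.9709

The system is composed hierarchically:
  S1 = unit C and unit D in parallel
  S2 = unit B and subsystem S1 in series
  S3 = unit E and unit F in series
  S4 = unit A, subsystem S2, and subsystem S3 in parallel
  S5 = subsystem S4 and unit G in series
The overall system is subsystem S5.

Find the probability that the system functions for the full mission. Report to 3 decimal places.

0.970

Parallel (C and D): 1 − (1 − 0.79580)(1 − 0.90420) = 0.98044
Series (B and [0.98044]): 0.82280 × 0.98044 = 0.80671
Series (E and F): 0.90330 × 0.96780 = 0.87421
Parallel (A, [0.80671], and [0.87421]): 1 − (1 − 0.95090)(1 − 0.80671)(1 − 0.87421) = 0.99881
Series ([0.99881] and G): 0.99881 × 0.97090 = 0.970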